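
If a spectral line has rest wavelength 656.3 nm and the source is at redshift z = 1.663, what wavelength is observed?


lam_obs = lam_emit * (1 + z) = 656.3 * (1 + 1.663) = 1747.7269

1747.7269 nm


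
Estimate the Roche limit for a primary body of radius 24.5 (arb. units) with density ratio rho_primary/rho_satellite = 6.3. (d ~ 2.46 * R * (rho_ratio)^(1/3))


d_Roche = 2.46 * 24.5 * 6.3^(1/3) = 111.3136

111.3136


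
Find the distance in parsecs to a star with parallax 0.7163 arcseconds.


d = 1/p = 1/0.7163 = 1.3961

1.3961 pc


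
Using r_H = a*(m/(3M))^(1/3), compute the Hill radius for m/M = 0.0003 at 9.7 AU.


r_H = a * (m/3M)^(1/3) = 9.7 * (0.0003/3)^(1/3) = 0.4502

0.4502 AU


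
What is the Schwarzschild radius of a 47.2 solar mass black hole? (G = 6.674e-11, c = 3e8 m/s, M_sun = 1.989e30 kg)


M = 47.2 * 1.989e30 kg = 9.38808e+31 kg. rs = 2GM/c^2 = 2 * 6.674e-11 * 9.38808e+31 / (3e8)^2 = 139235.6576

139235.6576 m


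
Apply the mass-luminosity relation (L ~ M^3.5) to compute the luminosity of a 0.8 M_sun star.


L/L_sun = (M/M_sun)^3.5 = 0.8^3.5 = 0.4579

0.4579 L_sun


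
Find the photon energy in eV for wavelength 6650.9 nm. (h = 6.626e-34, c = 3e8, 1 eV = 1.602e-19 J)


E = hc/lambda = 6.626e-34 * 3e8 / 6.651e-06 = 2.989e-20 J = 0.1866 eV

0.1866 eV


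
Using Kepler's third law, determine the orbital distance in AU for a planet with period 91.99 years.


a = P^(2/3) = 91.99^(2/3) = 20.3779

20.3779 AU


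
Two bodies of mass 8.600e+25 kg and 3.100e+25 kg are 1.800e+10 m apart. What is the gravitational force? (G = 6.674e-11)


F = G*m1*m2/r^2 = 6.674e-11 * 8.600e+25 * 3.100e+25 / (1.800e+10)^2 = 6.674e-11 * 2.666e+51 / 3.240e+20 = 5.492e+20

5.492e+20 N


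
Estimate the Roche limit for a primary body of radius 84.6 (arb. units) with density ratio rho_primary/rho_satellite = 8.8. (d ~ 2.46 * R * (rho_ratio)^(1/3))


d_Roche = 2.46 * 84.6 * 8.8^(1/3) = 429.668

429.668


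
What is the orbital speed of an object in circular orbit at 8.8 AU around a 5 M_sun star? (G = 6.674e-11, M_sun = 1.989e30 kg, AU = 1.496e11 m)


v = sqrt(GM/r) = sqrt(6.674e-11 * 9.945e+30 / 1.316e+12) = 22453.7231

22453.7231 m/s


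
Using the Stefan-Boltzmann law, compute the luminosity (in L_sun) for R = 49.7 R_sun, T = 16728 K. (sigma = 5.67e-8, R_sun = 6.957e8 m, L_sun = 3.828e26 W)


R = 49.7 * 6.957e8 m = 3.457629e+10 m. L = 4*pi*R^2*sigma*T^4 = 4*pi*(3.457629e+10)^2 * 5.67e-8 * 16728^4 = 6.669999269e+31 W. L/L_sun = 6.669999269e+31 / 3.828e26 = 174242.4052

174242.4052 L_sun


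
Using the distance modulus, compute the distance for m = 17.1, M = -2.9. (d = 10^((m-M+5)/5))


d = 10^((m - M + 5)/5) = 10^((17.1 - -2.9 + 5)/5) = 100000.0

100000.0 pc


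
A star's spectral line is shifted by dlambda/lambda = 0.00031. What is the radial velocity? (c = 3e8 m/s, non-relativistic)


v = (dlambda/lambda) * c = 0.00031 * 3e8 = 93000.0

93000.0 m/s


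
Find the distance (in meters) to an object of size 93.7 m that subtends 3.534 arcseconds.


D = size / theta_rad, theta_rad = 3.534 * pi/(180*3600) = 1.713e-05, D = 5.469e+06

5.469e+06 m


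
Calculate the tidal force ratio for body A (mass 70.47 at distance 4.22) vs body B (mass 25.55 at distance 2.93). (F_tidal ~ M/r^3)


Ratio = (M1/r1^3) / (M2/r2^3) = (70.47/4.22^3) / (25.55/2.93^3) = 0.9232

0.9232


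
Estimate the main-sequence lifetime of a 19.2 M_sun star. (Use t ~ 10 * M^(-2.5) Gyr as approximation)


t = 10 * M^(-2.5) = 10 * 19.2^(-2.5) = 0.0062

0.0062 Gyr


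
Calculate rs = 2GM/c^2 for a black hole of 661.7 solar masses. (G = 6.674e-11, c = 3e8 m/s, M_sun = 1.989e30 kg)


M = 661.7 * 1.989e30 kg = 1.3161213e+33 kg. rs = 2GM/c^2 = 2 * 6.674e-11 * 1.3161213e+33 / (3e8)^2 = 1.952e+06

1.952e+06 m


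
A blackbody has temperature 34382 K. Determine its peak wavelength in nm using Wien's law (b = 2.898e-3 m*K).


lam_max = b / T = 2.898e-3 / 34382 = 8.429e-08 m = 84.2883 nm

84.2883 nm


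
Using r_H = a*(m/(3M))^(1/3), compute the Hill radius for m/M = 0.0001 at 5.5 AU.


r_H = a * (m/3M)^(1/3) = 5.5 * (0.0001/3)^(1/3) = 0.177

0.177 AU


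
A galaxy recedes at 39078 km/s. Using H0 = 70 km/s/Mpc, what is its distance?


d = v / H0 = 39078 / 70 = 558.2571

558.2571 Mpc


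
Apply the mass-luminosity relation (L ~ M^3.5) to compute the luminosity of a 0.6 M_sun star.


L/L_sun = (M/M_sun)^3.5 = 0.6^3.5 = 0.1673

0.1673 L_sun


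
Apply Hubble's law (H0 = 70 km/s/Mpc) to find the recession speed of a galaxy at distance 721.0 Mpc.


v = H0 * d = 70 * 721.0 = 50470.0

50470.0 km/s


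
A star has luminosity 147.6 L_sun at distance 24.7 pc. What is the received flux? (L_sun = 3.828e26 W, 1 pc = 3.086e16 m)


F = L / (4*pi*d^2) = 5.650e+28 / (4*pi*(7.622e+17)^2) = 7.739e-09

7.739e-09 W/m^2


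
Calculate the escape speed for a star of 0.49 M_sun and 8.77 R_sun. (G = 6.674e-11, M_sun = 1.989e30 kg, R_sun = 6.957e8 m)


M = 0.49 * 1.989e30 kg = 9.7461e+29 kg; R = 8.77 * 6.957e8 m = 6.101289e+09 m. v_esc = sqrt(2GM/R) = sqrt(2 * 6.674e-11 * 9.7461e+29 / 6.101289e+09) = 146020.1305

146020.1305 m/s


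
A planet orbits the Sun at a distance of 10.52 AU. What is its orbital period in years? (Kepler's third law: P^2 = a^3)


P = a^(3/2) = 10.52^1.5 = 34.1211

34.1211 years


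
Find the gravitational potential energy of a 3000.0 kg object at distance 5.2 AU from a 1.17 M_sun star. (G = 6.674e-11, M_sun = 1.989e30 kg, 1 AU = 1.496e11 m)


M = 1.17 * 1.989e30 kg = 2.32713e+30 kg; r = 5.2 AU * 1.496e11 m/AU = 7.7792e+11 m. U = -GM*m/r = -(6.674e-11 * 2.32713e+30 * 3000.0) / 7.7792e+11 = -5.990e+11

-5.990e+11 J


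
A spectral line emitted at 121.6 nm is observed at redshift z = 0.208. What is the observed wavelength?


lam_obs = lam_emit * (1 + z) = 121.6 * (1 + 0.208) = 146.8928

146.8928 nm


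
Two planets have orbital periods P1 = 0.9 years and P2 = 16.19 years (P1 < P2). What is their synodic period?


1/P_syn = |1/P1 - 1/P2| = |1/0.9 - 1/16.19| => P_syn = 0.953

0.953 years


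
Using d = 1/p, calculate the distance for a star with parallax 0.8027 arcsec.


d = 1/p = 1/0.8027 = 1.2458

1.2458 pc


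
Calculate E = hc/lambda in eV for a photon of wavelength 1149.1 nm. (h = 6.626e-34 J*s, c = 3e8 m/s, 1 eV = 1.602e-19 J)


E = hc/lambda = 6.626e-34 * 3e8 / 1.149e-06 = 1.730e-19 J = 1.0798 eV

1.0798 eV


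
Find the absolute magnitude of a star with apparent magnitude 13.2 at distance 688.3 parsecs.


M = m - 5*log10(d) + 5 = 13.2 - 5*log10(688.3) + 5 = 4.0111

4.0111


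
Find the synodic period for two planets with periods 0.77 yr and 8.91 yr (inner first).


1/P_syn = |1/P1 - 1/P2| = |1/0.77 - 1/8.91| => P_syn = 0.8428

0.8428 years


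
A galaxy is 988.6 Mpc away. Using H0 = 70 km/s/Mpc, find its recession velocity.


v = H0 * d = 70 * 988.6 = 69202.0

69202.0 km/s


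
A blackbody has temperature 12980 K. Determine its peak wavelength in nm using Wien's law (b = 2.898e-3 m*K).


lam_max = b / T = 2.898e-3 / 12980 = 2.233e-07 m = 223.2666 nm

223.2666 nm


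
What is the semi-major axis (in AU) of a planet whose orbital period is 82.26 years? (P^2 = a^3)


a = P^(2/3) = 82.26^(2/3) = 18.9144

18.9144 AU


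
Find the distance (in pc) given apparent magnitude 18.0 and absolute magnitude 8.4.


d = 10^((m - M + 5)/5) = 10^((18.0 - 8.4 + 5)/5) = 831.7638

831.7638 pc


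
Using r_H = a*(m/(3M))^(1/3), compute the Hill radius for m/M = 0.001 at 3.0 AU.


r_H = a * (m/3M)^(1/3) = 3.0 * (0.001/3)^(1/3) = 0.208

0.208 AU


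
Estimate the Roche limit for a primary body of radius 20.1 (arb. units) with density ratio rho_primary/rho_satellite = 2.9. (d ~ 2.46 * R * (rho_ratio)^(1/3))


d_Roche = 2.46 * 20.1 * 2.9^(1/3) = 70.5121

70.5121


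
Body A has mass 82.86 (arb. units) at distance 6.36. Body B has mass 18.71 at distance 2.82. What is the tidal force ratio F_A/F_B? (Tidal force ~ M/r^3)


Ratio = (M1/r1^3) / (M2/r2^3) = (82.86/6.36^3) / (18.71/2.82^3) = 0.3861

0.3861


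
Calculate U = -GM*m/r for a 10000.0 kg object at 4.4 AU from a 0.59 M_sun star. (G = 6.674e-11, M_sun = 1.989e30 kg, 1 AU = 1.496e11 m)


M = 0.59 * 1.989e30 kg = 1.17351e+30 kg; r = 4.4 AU * 1.496e11 m/AU = 6.5824e+11 m. U = -GM*m/r = -(6.674e-11 * 1.17351e+30 * 10000.0) / 6.5824e+11 = -1.190e+12

-1.190e+12 J


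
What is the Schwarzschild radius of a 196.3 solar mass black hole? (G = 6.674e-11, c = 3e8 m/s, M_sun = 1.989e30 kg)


M = 196.3 * 1.989e30 kg = 3.904407e+32 kg. rs = 2GM/c^2 = 2 * 6.674e-11 * 3.904407e+32 / (3e8)^2 = 579066.9404

579066.9404 m


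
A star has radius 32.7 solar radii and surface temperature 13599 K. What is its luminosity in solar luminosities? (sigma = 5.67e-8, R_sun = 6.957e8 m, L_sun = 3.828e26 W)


R = 32.7 * 6.957e8 m = 2.274939e+10 m. L = 4*pi*R^2*sigma*T^4 = 4*pi*(2.274939e+10)^2 * 5.67e-8 * 13599^4 = 1.261131374e+31 W. L/L_sun = 1.261131374e+31 / 3.828e26 = 32944.9157

32944.9157 L_sun


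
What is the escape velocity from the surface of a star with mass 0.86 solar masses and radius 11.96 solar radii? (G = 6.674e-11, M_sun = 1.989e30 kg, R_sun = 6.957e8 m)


M = 0.86 * 1.989e30 kg = 1.71054e+30 kg; R = 11.96 * 6.957e8 m = 8.320572e+09 m. v_esc = sqrt(2GM/R) = sqrt(2 * 6.674e-11 * 1.71054e+30 / 8.320572e+09) = 165652.5496

165652.5496 m/s


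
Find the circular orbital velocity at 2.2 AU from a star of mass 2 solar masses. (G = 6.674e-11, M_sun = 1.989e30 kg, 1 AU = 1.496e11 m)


v = sqrt(GM/r) = sqrt(6.674e-11 * 3.978e+30 / 3.291e+11) = 28401.9627

28401.9627 m/s


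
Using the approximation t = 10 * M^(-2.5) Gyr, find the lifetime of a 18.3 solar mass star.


t = 10 * M^(-2.5) = 10 * 18.3^(-2.5) = 0.007

0.007 Gyr


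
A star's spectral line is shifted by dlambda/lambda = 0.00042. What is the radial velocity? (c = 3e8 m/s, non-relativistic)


v = (dlambda/lambda) * c = 0.00042 * 3e8 = 126000.0

126000.0 m/s


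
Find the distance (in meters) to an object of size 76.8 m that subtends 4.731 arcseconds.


D = size / theta_rad, theta_rad = 4.731 * pi/(180*3600) = 2.294e-05, D = 3.348e+06

3.348e+06 m


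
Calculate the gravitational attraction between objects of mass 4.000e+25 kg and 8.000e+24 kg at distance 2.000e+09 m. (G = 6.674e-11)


F = G*m1*m2/r^2 = 6.674e-11 * 4.000e+25 * 8.000e+24 / (2.000e+09)^2 = 6.674e-11 * 3.200e+50 / 4.000e+18 = 5.339e+21

5.339e+21 N


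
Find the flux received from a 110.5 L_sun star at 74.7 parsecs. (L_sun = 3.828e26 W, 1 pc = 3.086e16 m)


F = L / (4*pi*d^2) = 4.230e+28 / (4*pi*(2.305e+18)^2) = 6.334e-10

6.334e-10 W/m^2


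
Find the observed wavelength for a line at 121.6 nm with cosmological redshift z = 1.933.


lam_obs = lam_emit * (1 + z) = 121.6 * (1 + 1.933) = 356.6528

356.6528 nm


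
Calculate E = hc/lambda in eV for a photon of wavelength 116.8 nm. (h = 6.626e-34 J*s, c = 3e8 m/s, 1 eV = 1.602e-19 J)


E = hc/lambda = 6.626e-34 * 3e8 / 1.168e-07 = 1.702e-18 J = 10.6235 eV

10.6235 eV


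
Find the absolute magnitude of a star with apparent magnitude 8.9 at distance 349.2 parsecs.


M = m - 5*log10(d) + 5 = 8.9 - 5*log10(349.2) + 5 = 1.1846

1.1846


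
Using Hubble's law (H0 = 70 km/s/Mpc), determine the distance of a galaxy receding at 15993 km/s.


d = v / H0 = 15993 / 70 = 228.4714

228.4714 Mpc


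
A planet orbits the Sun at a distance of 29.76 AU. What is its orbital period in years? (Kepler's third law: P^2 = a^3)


P = a^(3/2) = 29.76^1.5 = 162.3489

162.3489 years


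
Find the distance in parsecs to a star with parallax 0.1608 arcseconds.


d = 1/p = 1/0.1608 = 6.2189

6.2189 pc


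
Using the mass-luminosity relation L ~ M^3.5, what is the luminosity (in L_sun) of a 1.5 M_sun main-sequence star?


L/L_sun = (M/M_sun)^3.5 = 1.5^3.5 = 4.1335

4.1335 L_sun


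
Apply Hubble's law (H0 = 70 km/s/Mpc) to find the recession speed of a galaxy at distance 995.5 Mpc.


v = H0 * d = 70 * 995.5 = 69685.0

69685.0 km/s


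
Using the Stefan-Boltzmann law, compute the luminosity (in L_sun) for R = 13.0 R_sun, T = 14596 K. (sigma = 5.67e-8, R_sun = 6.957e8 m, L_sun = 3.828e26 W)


R = 13.0 * 6.957e8 m = 9.0441e+09 m. L = 4*pi*R^2*sigma*T^4 = 4*pi*(9.0441e+09)^2 * 5.67e-8 * 14596^4 = 2.645203283e+30 W. L/L_sun = 2.645203283e+30 / 3.828e26 = 6910.1444

6910.1444 L_sun


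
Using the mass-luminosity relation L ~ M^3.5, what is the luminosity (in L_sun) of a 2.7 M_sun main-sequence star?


L/L_sun = (M/M_sun)^3.5 = 2.7^3.5 = 32.3425

32.3425 L_sun


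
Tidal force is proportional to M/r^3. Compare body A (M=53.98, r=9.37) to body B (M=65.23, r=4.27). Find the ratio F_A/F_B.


Ratio = (M1/r1^3) / (M2/r2^3) = (53.98/9.37^3) / (65.23/4.27^3) = 0.0783

0.0783


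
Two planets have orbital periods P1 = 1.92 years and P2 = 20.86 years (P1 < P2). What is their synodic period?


1/P_syn = |1/P1 - 1/P2| = |1/1.92 - 1/20.86| => P_syn = 2.1146

2.1146 years


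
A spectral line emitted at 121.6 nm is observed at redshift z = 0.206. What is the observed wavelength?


lam_obs = lam_emit * (1 + z) = 121.6 * (1 + 0.206) = 146.6496

146.6496 nm


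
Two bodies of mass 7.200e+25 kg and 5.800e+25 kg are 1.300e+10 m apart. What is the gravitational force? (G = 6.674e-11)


F = G*m1*m2/r^2 = 6.674e-11 * 7.200e+25 * 5.800e+25 / (1.300e+10)^2 = 6.674e-11 * 4.176e+51 / 1.690e+20 = 1.649e+21

1.649e+21 N


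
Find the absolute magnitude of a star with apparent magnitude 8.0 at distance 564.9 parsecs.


M = m - 5*log10(d) + 5 = 8.0 - 5*log10(564.9) + 5 = -0.7599

-0.7599


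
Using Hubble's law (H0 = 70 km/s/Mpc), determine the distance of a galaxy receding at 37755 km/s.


d = v / H0 = 37755 / 70 = 539.3571

539.3571 Mpc


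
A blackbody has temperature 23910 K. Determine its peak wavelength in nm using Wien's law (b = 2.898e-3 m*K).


lam_max = b / T = 2.898e-3 / 23910 = 1.212e-07 m = 121.2045 nm

121.2045 nm


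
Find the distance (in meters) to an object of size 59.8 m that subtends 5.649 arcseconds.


D = size / theta_rad, theta_rad = 5.649 * pi/(180*3600) = 2.739e-05, D = 2.184e+06

2.184e+06 m


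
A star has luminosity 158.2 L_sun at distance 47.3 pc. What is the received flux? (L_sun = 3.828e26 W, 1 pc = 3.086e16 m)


F = L / (4*pi*d^2) = 6.056e+28 / (4*pi*(1.460e+18)^2) = 2.262e-09

2.262e-09 W/m^2


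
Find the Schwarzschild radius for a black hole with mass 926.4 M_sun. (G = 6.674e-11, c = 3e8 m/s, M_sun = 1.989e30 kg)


M = 926.4 * 1.989e30 kg = 1.8426096e+33 kg. rs = 2GM/c^2 = 2 * 6.674e-11 * 1.8426096e+33 / (3e8)^2 = 2.733e+06

2.733e+06 m


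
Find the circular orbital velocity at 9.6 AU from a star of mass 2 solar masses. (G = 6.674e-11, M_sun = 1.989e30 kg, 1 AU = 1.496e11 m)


v = sqrt(GM/r) = sqrt(6.674e-11 * 3.978e+30 / 1.436e+12) = 13596.4045

13596.4045 m/s


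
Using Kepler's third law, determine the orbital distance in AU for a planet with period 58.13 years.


a = P^(2/3) = 58.13^(2/3) = 15.0061

15.0061 AU


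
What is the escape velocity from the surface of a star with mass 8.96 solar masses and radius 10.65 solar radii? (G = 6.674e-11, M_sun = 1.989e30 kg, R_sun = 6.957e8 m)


M = 8.96 * 1.989e30 kg = 1.782144e+31 kg; R = 10.65 * 6.957e8 m = 7.409205e+09 m. v_esc = sqrt(2GM/R) = sqrt(2 * 6.674e-11 * 1.782144e+31 / 7.409205e+09) = 566622.3355

566622.3355 m/s


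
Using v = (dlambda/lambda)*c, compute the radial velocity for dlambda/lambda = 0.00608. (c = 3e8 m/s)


v = (dlambda/lambda) * c = 0.00608 * 3e8 = 1.824e+06

1.824e+06 m/s


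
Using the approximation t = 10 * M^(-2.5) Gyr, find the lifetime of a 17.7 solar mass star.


t = 10 * M^(-2.5) = 10 * 17.7^(-2.5) = 0.0076

0.0076 Gyr


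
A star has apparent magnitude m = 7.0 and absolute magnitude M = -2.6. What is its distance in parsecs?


d = 10^((m - M + 5)/5) = 10^((7.0 - -2.6 + 5)/5) = 831.7638

831.7638 pc


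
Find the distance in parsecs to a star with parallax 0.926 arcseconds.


d = 1/p = 1/0.926 = 1.0799

1.0799 pc


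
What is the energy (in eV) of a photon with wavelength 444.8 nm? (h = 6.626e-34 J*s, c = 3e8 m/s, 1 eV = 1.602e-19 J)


E = hc/lambda = 6.626e-34 * 3e8 / 4.448e-07 = 4.469e-19 J = 2.7896 eV

2.7896 eV


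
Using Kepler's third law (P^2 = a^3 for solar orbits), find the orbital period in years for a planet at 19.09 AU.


P = a^(3/2) = 19.09^1.5 = 83.4082

83.4082 years


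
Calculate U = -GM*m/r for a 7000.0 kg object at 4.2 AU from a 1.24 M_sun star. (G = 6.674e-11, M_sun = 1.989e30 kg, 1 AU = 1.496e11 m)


M = 1.24 * 1.989e30 kg = 2.46636e+30 kg; r = 4.2 AU * 1.496e11 m/AU = 6.2832e+11 m. U = -GM*m/r = -(6.674e-11 * 2.46636e+30 * 7000.0) / 6.2832e+11 = -1.834e+12

-1.834e+12 J


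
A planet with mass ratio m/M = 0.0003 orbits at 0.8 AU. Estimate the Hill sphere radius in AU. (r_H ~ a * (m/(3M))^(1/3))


r_H = a * (m/3M)^(1/3) = 0.8 * (0.0003/3)^(1/3) = 0.0371

0.0371 AU


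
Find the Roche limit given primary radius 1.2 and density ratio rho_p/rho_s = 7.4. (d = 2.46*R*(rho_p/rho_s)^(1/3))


d_Roche = 2.46 * 1.2 * 7.4^(1/3) = 5.7525

5.7525


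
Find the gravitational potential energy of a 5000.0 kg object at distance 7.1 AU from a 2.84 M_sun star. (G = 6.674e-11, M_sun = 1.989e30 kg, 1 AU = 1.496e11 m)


M = 2.84 * 1.989e30 kg = 5.64876e+30 kg; r = 7.1 AU * 1.496e11 m/AU = 1.06216e+12 m. U = -GM*m/r = -(6.674e-11 * 5.64876e+30 * 5000.0) / 1.06216e+12 = -1.775e+12

-1.775e+12 J


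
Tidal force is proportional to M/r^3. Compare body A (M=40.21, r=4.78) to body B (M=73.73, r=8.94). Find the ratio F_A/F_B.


Ratio = (M1/r1^3) / (M2/r2^3) = (40.21/4.78^3) / (73.73/8.94^3) = 3.5679

3.5679


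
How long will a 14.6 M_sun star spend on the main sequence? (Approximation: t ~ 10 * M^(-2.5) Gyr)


t = 10 * M^(-2.5) = 10 * 14.6^(-2.5) = 0.0123

0.0123 Gyr


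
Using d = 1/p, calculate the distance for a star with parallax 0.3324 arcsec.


d = 1/p = 1/0.3324 = 3.0084

3.0084 pc


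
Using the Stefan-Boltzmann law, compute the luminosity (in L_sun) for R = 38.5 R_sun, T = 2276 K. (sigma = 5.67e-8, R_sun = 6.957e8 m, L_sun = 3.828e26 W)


R = 38.5 * 6.957e8 m = 2.678445e+10 m. L = 4*pi*R^2*sigma*T^4 = 4*pi*(2.678445e+10)^2 * 5.67e-8 * 2276^4 = 1.371662986e+28 W. L/L_sun = 1.371662986e+28 / 3.828e26 = 35.8324

35.8324 L_sun


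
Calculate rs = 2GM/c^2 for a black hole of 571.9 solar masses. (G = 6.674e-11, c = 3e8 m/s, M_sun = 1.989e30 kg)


M = 571.9 * 1.989e30 kg = 1.1375091e+33 kg. rs = 2GM/c^2 = 2 * 6.674e-11 * 1.1375091e+33 / (3e8)^2 = 1.687e+06

1.687e+06 m


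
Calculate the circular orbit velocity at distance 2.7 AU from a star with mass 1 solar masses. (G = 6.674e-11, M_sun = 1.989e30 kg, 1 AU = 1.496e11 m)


v = sqrt(GM/r) = sqrt(6.674e-11 * 1.989e+30 / 4.039e+11) = 18128.5394

18128.5394 m/s


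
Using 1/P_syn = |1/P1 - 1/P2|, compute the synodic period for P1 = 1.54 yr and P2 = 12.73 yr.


1/P_syn = |1/P1 - 1/P2| = |1/1.54 - 1/12.73| => P_syn = 1.7519

1.7519 years


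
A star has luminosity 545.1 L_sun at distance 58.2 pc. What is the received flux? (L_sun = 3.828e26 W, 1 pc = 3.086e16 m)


F = L / (4*pi*d^2) = 2.087e+29 / (4*pi*(1.796e+18)^2) = 5.148e-09

5.148e-09 W/m^2


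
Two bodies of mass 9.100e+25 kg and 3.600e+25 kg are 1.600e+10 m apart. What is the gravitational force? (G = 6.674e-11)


F = G*m1*m2/r^2 = 6.674e-11 * 9.100e+25 * 3.600e+25 / (1.600e+10)^2 = 6.674e-11 * 3.276e+51 / 2.560e+20 = 8.541e+20

8.541e+20 N


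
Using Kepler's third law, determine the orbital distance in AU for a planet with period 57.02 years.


a = P^(2/3) = 57.02^(2/3) = 14.8144

14.8144 AU


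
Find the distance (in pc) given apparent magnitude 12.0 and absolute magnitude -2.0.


d = 10^((m - M + 5)/5) = 10^((12.0 - -2.0 + 5)/5) = 6309.5734

6309.5734 pc


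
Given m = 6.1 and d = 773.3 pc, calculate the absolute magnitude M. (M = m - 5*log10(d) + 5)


M = m - 5*log10(d) + 5 = 6.1 - 5*log10(773.3) + 5 = -3.3417

-3.3417


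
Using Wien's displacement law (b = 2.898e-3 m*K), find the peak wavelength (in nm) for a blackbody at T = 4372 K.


lam_max = b / T = 2.898e-3 / 4372 = 6.629e-07 m = 662.8545 nm

662.8545 nm


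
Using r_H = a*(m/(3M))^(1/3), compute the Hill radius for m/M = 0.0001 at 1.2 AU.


r_H = a * (m/3M)^(1/3) = 1.2 * (0.0001/3)^(1/3) = 0.0386

0.0386 AU


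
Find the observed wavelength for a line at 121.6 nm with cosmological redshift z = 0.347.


lam_obs = lam_emit * (1 + z) = 121.6 * (1 + 0.347) = 163.7952

163.7952 nm


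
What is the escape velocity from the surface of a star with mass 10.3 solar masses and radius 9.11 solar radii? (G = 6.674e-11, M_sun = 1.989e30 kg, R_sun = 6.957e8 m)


M = 10.3 * 1.989e30 kg = 2.04867e+31 kg; R = 9.11 * 6.957e8 m = 6.337827e+09 m. v_esc = sqrt(2GM/R) = sqrt(2 * 6.674e-11 * 2.04867e+31 / 6.337827e+09) = 656861.6588

656861.6588 m/s


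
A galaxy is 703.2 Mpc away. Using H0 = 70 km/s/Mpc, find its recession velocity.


v = H0 * d = 70 * 703.2 = 49224.0

49224.0 km/s


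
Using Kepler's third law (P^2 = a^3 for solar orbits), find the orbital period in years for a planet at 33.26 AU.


P = a^(3/2) = 33.26^1.5 = 191.8154

191.8154 years


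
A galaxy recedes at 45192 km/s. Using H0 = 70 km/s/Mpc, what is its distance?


d = v / H0 = 45192 / 70 = 645.6

645.6 Mpc


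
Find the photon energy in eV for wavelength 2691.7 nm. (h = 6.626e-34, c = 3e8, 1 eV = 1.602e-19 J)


E = hc/lambda = 6.626e-34 * 3e8 / 2.692e-06 = 7.385e-20 J = 0.461 eV

0.461 eV


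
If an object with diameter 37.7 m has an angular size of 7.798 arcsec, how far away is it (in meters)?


D = size / theta_rad, theta_rad = 7.798 * pi/(180*3600) = 3.781e-05, D = 997202.2564

997202.2564 m


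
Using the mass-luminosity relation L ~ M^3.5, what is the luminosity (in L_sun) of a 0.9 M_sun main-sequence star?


L/L_sun = (M/M_sun)^3.5 = 0.9^3.5 = 0.6916

0.6916 L_sun


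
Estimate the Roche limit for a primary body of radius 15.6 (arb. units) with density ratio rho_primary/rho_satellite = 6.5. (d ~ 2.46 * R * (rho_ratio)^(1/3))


d_Roche = 2.46 * 15.6 * 6.5^(1/3) = 71.6194

71.6194


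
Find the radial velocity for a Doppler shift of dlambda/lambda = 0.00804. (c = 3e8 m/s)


v = (dlambda/lambda) * c = 0.00804 * 3e8 = 2.412e+06

2.412e+06 m/s


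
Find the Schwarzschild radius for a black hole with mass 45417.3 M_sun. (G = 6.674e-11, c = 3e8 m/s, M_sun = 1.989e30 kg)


M = 45417.3 * 1.989e30 kg = 9.03350097e+34 kg. rs = 2GM/c^2 = 2 * 6.674e-11 * 9.03350097e+34 / (3e8)^2 = 1.340e+08

1.340e+08 m


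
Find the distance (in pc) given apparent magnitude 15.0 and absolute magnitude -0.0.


d = 10^((m - M + 5)/5) = 10^((15.0 - -0.0 + 5)/5) = 10000.0

10000.0 pc


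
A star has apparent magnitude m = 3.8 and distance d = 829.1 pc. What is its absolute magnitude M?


M = m - 5*log10(d) + 5 = 3.8 - 5*log10(829.1) + 5 = -5.793

-5.793


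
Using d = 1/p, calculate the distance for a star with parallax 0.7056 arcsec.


d = 1/p = 1/0.7056 = 1.4172

1.4172 pc


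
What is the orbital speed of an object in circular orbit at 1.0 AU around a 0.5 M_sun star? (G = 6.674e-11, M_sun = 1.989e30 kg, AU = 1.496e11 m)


v = sqrt(GM/r) = sqrt(6.674e-11 * 9.945e+29 / 1.496e+11) = 21063.4593

21063.4593 m/s


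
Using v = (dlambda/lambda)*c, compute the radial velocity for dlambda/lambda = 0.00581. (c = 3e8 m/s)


v = (dlambda/lambda) * c = 0.00581 * 3e8 = 1.743e+06

1.743e+06 m/s


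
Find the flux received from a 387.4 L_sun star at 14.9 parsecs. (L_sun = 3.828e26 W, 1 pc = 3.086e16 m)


F = L / (4*pi*d^2) = 1.483e+29 / (4*pi*(4.598e+17)^2) = 5.582e-08

5.582e-08 W/m^2


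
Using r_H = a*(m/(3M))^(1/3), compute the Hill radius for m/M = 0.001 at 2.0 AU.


r_H = a * (m/3M)^(1/3) = 2.0 * (0.001/3)^(1/3) = 0.1387

0.1387 AU


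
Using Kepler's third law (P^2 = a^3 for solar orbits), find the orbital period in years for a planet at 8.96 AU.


P = a^(3/2) = 8.96^1.5 = 26.8202

26.8202 years


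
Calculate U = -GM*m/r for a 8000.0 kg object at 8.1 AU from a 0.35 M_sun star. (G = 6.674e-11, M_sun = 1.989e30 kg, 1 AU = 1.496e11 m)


M = 0.35 * 1.989e30 kg = 6.9615e+29 kg; r = 8.1 AU * 1.496e11 m/AU = 1.21176e+12 m. U = -GM*m/r = -(6.674e-11 * 6.9615e+29 * 8000.0) / 1.21176e+12 = -3.067e+11

-3.067e+11 J


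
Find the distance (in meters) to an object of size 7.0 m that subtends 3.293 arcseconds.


D = size / theta_rad, theta_rad = 3.293 * pi/(180*3600) = 1.596e-05, D = 438461.477

438461.477 m


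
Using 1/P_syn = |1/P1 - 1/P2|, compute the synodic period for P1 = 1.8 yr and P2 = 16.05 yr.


1/P_syn = |1/P1 - 1/P2| = |1/1.8 - 1/16.05| => P_syn = 2.0274

2.0274 years


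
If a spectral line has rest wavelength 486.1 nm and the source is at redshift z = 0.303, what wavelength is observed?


lam_obs = lam_emit * (1 + z) = 486.1 * (1 + 0.303) = 633.3883

633.3883 nm


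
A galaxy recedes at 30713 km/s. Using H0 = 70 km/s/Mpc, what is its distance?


d = v / H0 = 30713 / 70 = 438.7571

438.7571 Mpc


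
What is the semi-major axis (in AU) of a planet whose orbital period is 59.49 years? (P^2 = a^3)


a = P^(2/3) = 59.49^(2/3) = 15.2392

15.2392 AU


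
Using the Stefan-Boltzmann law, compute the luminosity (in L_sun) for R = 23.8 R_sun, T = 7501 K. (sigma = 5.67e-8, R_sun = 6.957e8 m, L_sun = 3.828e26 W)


R = 23.8 * 6.957e8 m = 1.655766e+10 m. L = 4*pi*R^2*sigma*T^4 = 4*pi*(1.655766e+10)^2 * 5.67e-8 * 7501^4 = 6.183971873e+29 W. L/L_sun = 6.183971873e+29 / 3.828e26 = 1615.4576

1615.4576 L_sun


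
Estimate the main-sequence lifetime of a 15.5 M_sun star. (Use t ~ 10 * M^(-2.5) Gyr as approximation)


t = 10 * M^(-2.5) = 10 * 15.5^(-2.5) = 0.0106

0.0106 Gyr


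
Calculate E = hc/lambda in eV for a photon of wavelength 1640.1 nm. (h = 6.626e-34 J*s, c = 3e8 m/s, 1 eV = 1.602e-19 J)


E = hc/lambda = 6.626e-34 * 3e8 / 1.640e-06 = 1.212e-19 J = 0.7566 eV

0.7566 eV


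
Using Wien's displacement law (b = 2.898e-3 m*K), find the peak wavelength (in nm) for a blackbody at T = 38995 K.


lam_max = b / T = 2.898e-3 / 38995 = 7.432e-08 m = 74.3172 nm

74.3172 nm


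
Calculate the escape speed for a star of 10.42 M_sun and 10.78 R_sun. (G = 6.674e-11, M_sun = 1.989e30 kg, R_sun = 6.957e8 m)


M = 10.42 * 1.989e30 kg = 2.072538e+31 kg; R = 10.78 * 6.957e8 m = 7.499646e+09 m. v_esc = sqrt(2GM/R) = sqrt(2 * 6.674e-11 * 2.072538e+31 / 7.499646e+09) = 607349.9051

607349.9051 m/s


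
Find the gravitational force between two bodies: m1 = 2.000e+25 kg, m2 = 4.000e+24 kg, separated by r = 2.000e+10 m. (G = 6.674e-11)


F = G*m1*m2/r^2 = 6.674e-11 * 2.000e+25 * 4.000e+24 / (2.000e+10)^2 = 6.674e-11 * 8.000e+49 / 4.000e+20 = 1.335e+19

1.335e+19 N


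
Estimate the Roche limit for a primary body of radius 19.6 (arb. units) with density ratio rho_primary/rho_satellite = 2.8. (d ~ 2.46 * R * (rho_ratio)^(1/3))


d_Roche = 2.46 * 19.6 * 2.8^(1/3) = 67.9585

67.9585


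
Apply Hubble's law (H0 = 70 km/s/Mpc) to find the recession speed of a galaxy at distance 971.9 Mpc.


v = H0 * d = 70 * 971.9 = 68033.0

68033.0 km/s


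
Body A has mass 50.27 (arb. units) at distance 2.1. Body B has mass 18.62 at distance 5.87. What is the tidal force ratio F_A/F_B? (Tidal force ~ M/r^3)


Ratio = (M1/r1^3) / (M2/r2^3) = (50.27/2.1^3) / (18.62/5.87^3) = 58.9638

58.9638


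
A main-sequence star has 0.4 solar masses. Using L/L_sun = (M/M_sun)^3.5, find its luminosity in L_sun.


L/L_sun = (M/M_sun)^3.5 = 0.4^3.5 = 0.0405

0.0405 L_sun


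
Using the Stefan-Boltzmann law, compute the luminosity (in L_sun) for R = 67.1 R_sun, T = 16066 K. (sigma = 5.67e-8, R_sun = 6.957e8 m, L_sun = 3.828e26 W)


R = 67.1 * 6.957e8 m = 4.668147e+10 m. L = 4*pi*R^2*sigma*T^4 = 4*pi*(4.668147e+10)^2 * 5.67e-8 * 16066^4 = 1.034458376e+32 W. L/L_sun = 1.034458376e+32 / 3.828e26 = 270234.6855

270234.6855 L_sun


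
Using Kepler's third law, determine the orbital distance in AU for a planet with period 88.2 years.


a = P^(2/3) = 88.2^(2/3) = 19.8143

19.8143 AU


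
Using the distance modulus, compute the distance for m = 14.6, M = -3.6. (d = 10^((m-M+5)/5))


d = 10^((m - M + 5)/5) = 10^((14.6 - -3.6 + 5)/5) = 43651.5832

43651.5832 pc


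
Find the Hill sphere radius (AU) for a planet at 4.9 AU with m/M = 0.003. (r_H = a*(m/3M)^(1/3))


r_H = a * (m/3M)^(1/3) = 4.9 * (0.003/3)^(1/3) = 0.49

0.49 AU


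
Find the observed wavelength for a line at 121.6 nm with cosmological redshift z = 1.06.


lam_obs = lam_emit * (1 + z) = 121.6 * (1 + 1.06) = 250.496

250.496 nm


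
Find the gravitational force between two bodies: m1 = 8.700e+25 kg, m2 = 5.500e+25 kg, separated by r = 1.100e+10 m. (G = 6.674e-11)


F = G*m1*m2/r^2 = 6.674e-11 * 8.700e+25 * 5.500e+25 / (1.100e+10)^2 = 6.674e-11 * 4.785e+51 / 1.210e+20 = 2.639e+21

2.639e+21 N


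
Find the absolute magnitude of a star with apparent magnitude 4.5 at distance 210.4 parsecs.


M = m - 5*log10(d) + 5 = 4.5 - 5*log10(210.4) + 5 = -2.1152

-2.1152


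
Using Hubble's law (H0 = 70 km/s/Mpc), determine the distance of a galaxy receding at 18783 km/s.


d = v / H0 = 18783 / 70 = 268.3286

268.3286 Mpc


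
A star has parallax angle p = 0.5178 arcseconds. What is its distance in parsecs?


d = 1/p = 1/0.5178 = 1.9312

1.9312 pc


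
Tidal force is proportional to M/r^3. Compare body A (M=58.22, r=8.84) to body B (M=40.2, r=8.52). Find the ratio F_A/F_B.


Ratio = (M1/r1^3) / (M2/r2^3) = (58.22/8.84^3) / (40.2/8.52^3) = 1.2966

1.2966


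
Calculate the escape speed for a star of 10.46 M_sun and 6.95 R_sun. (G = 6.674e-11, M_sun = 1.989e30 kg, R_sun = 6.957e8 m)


M = 10.46 * 1.989e30 kg = 2.080494e+31 kg; R = 6.95 * 6.957e8 m = 4.835115e+09 m. v_esc = sqrt(2GM/R) = sqrt(2 * 6.674e-11 * 2.080494e+31 / 4.835115e+09) = 757858.1561

757858.1561 m/s


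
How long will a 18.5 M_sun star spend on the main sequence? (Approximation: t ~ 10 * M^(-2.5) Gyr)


t = 10 * M^(-2.5) = 10 * 18.5^(-2.5) = 0.0068

0.0068 Gyr


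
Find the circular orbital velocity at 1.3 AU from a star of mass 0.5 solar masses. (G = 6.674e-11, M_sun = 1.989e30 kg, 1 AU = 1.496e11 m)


v = sqrt(GM/r) = sqrt(6.674e-11 * 9.945e+29 / 1.945e+11) = 18473.8759

18473.8759 m/s


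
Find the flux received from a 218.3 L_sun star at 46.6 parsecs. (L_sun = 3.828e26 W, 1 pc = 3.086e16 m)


F = L / (4*pi*d^2) = 8.357e+28 / (4*pi*(1.438e+18)^2) = 3.216e-09

3.216e-09 W/m^2


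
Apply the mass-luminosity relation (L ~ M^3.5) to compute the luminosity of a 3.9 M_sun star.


L/L_sun = (M/M_sun)^3.5 = 3.9^3.5 = 117.1456

117.1456 L_sun


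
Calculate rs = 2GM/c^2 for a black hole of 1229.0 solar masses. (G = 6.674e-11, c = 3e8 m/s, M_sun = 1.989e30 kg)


M = 1229.0 * 1.989e30 kg = 2.444481e+33 kg. rs = 2GM/c^2 = 2 * 6.674e-11 * 2.444481e+33 / (3e8)^2 = 3.625e+06

3.625e+06 m


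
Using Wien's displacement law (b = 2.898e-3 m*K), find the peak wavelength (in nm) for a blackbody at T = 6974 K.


lam_max = b / T = 2.898e-3 / 6974 = 4.155e-07 m = 415.5434 nm

415.5434 nm


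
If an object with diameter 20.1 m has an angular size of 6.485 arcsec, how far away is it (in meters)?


D = size / theta_rad, theta_rad = 6.485 * pi/(180*3600) = 3.144e-05, D = 639309.5768

639309.5768 m


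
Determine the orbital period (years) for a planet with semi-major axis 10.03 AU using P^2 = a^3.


P = a^(3/2) = 10.03^1.5 = 31.7652

31.7652 years


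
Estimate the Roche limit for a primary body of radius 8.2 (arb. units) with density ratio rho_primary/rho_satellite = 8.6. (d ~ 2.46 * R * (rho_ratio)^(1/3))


d_Roche = 2.46 * 8.2 * 8.6^(1/3) = 41.3284

41.3284


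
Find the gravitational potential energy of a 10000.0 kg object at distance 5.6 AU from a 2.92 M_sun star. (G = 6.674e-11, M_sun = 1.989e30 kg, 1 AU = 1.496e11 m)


M = 2.92 * 1.989e30 kg = 5.80788e+30 kg; r = 5.6 AU * 1.496e11 m/AU = 8.3776e+11 m. U = -GM*m/r = -(6.674e-11 * 5.80788e+30 * 10000.0) / 8.3776e+11 = -4.627e+12

-4.627e+12 J


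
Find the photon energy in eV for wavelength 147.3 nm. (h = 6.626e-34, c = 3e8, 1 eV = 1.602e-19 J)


E = hc/lambda = 6.626e-34 * 3e8 / 1.473e-07 = 1.349e-18 J = 8.4238 eV

8.4238 eV


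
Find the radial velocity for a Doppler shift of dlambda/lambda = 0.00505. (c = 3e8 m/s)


v = (dlambda/lambda) * c = 0.00505 * 3e8 = 1.515e+06

1.515e+06 m/s


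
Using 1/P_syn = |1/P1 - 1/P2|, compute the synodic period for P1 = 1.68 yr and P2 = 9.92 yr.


1/P_syn = |1/P1 - 1/P2| = |1/1.68 - 1/9.92| => P_syn = 2.0225

2.0225 years


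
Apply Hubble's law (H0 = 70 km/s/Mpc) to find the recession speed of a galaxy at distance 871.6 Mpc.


v = H0 * d = 70 * 871.6 = 61012.0

61012.0 km/s


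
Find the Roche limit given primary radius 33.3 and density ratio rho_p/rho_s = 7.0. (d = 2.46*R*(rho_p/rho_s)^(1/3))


d_Roche = 2.46 * 33.3 * 7.0^(1/3) = 156.7035

156.7035


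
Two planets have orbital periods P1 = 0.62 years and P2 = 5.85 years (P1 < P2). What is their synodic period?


1/P_syn = |1/P1 - 1/P2| = |1/0.62 - 1/5.85| => P_syn = 0.6935

0.6935 years


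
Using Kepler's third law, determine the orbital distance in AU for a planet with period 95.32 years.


a = P^(2/3) = 95.32^(2/3) = 20.8668

20.8668 AU


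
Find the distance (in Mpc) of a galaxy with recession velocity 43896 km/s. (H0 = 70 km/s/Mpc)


d = v / H0 = 43896 / 70 = 627.0857

627.0857 Mpc


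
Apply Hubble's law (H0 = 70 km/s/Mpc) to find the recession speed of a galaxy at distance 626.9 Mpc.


v = H0 * d = 70 * 626.9 = 43883.0

43883.0 km/s


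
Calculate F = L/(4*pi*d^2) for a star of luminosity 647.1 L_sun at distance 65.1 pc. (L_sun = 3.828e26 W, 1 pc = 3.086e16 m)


F = L / (4*pi*d^2) = 2.477e+29 / (4*pi*(2.009e+18)^2) = 4.884e-09

4.884e-09 W/m^2


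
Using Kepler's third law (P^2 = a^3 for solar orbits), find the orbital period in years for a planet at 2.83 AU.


P = a^(3/2) = 2.83^1.5 = 4.7608

4.7608 years


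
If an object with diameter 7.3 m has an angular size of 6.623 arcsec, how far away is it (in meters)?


D = size / theta_rad, theta_rad = 6.623 * pi/(180*3600) = 3.211e-05, D = 227349.0994

227349.0994 m


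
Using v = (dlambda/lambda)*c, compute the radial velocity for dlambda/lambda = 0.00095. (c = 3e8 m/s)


v = (dlambda/lambda) * c = 0.00095 * 3e8 = 285000.0

285000.0 m/s


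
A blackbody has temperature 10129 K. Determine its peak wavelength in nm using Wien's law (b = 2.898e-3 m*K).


lam_max = b / T = 2.898e-3 / 10129 = 2.861e-07 m = 286.1092 nm

286.1092 nm


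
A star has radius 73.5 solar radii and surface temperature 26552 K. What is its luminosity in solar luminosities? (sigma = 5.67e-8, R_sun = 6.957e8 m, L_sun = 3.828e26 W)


R = 73.5 * 6.957e8 m = 5.113395e+10 m. L = 4*pi*R^2*sigma*T^4 = 4*pi*(5.113395e+10)^2 * 5.67e-8 * 26552^4 = 9.259777801e+32 W. L/L_sun = 9.259777801e+32 / 3.828e26 = 2.419e+06

2.419e+06 L_sun


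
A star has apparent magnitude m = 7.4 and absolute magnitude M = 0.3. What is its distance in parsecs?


d = 10^((m - M + 5)/5) = 10^((7.4 - 0.3 + 5)/5) = 263.0268

263.0268 pc


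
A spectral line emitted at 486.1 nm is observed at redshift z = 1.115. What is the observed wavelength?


lam_obs = lam_emit * (1 + z) = 486.1 * (1 + 1.115) = 1028.1015

1028.1015 nm


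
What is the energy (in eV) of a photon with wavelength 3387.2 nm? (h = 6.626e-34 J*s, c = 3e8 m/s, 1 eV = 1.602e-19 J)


E = hc/lambda = 6.626e-34 * 3e8 / 3.387e-06 = 5.869e-20 J = 0.3663 eV

0.3663 eV


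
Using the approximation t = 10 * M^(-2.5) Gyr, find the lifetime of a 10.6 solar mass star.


t = 10 * M^(-2.5) = 10 * 10.6^(-2.5) = 0.0273

0.0273 Gyr


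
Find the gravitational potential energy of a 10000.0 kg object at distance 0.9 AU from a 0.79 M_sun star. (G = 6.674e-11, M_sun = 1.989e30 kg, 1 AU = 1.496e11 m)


M = 0.79 * 1.989e30 kg = 1.57131e+30 kg; r = 0.9 AU * 1.496e11 m/AU = 1.3464e+11 m. U = -GM*m/r = -(6.674e-11 * 1.57131e+30 * 10000.0) / 1.3464e+11 = -7.789e+12

-7.789e+12 J


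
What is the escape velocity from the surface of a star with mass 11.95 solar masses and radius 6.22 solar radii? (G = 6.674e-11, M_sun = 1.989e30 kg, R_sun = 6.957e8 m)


M = 11.95 * 1.989e30 kg = 2.376855e+31 kg; R = 6.22 * 6.957e8 m = 4.327254e+09 m. v_esc = sqrt(2GM/R) = sqrt(2 * 6.674e-11 * 2.376855e+31 / 4.327254e+09) = 856255.2537

856255.2537 m/s


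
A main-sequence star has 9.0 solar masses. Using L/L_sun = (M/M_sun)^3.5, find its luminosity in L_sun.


L/L_sun = (M/M_sun)^3.5 = 9.0^3.5 = 2187.0

2187.0 L_sun


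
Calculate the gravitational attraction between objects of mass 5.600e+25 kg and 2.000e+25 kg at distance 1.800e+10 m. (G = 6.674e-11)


F = G*m1*m2/r^2 = 6.674e-11 * 5.600e+25 * 2.000e+25 / (1.800e+10)^2 = 6.674e-11 * 1.120e+51 / 3.240e+20 = 2.307e+20

2.307e+20 N


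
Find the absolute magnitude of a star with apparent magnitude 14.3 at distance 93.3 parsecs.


M = m - 5*log10(d) + 5 = 14.3 - 5*log10(93.3) + 5 = 9.4506

9.4506


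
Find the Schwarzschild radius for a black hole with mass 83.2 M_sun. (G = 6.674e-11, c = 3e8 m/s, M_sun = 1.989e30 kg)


M = 83.2 * 1.989e30 kg = 1.654848e+32 kg. rs = 2GM/c^2 = 2 * 6.674e-11 * 1.654848e+32 / (3e8)^2 = 245432.3456

245432.3456 m


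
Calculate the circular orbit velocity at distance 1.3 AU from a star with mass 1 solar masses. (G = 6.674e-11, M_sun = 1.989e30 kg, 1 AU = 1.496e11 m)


v = sqrt(GM/r) = sqrt(6.674e-11 * 1.989e+30 / 1.945e+11) = 26126.0059

26126.0059 m/s


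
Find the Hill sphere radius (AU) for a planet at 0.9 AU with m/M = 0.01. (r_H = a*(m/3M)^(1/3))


r_H = a * (m/3M)^(1/3) = 0.9 * (0.01/3)^(1/3) = 0.1344

0.1344 AU


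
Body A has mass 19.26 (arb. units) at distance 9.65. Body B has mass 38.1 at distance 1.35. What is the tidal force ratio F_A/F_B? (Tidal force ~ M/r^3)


Ratio = (M1/r1^3) / (M2/r2^3) = (19.26/9.65^3) / (38.1/1.35^3) = 0.0014

0.0014


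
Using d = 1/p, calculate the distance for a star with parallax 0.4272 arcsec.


d = 1/p = 1/0.4272 = 2.3408

2.3408 pc


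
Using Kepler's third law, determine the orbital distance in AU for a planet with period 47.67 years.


a = P^(2/3) = 47.67^(2/3) = 13.1471

13.1471 AU


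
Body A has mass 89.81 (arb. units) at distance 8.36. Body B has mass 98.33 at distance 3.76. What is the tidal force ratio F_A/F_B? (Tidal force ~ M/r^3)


Ratio = (M1/r1^3) / (M2/r2^3) = (89.81/8.36^3) / (98.33/3.76^3) = 0.0831

0.0831


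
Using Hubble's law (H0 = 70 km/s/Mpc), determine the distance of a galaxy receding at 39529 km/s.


d = v / H0 = 39529 / 70 = 564.7

564.7 Mpc


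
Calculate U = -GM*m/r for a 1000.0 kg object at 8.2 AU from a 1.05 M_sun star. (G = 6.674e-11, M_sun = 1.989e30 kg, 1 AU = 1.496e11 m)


M = 1.05 * 1.989e30 kg = 2.08845e+30 kg; r = 8.2 AU * 1.496e11 m/AU = 1.22672e+12 m. U = -GM*m/r = -(6.674e-11 * 2.08845e+30 * 1000.0) / 1.22672e+12 = -1.136e+11

-1.136e+11 J


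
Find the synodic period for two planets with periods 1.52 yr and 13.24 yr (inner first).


1/P_syn = |1/P1 - 1/P2| = |1/1.52 - 1/13.24| => P_syn = 1.7171

1.7171 years


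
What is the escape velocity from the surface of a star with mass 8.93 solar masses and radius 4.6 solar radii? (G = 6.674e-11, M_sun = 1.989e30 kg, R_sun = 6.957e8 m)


M = 8.93 * 1.989e30 kg = 1.776177e+31 kg; R = 4.6 * 6.957e8 m = 3.20022e+09 m. v_esc = sqrt(2GM/R) = sqrt(2 * 6.674e-11 * 1.776177e+31 / 3.20022e+09) = 860718.8267

860718.8267 m/s
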